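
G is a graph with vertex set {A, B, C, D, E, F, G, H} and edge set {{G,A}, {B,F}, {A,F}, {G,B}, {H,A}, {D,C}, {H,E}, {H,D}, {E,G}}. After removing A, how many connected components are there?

With A gone, the remaining components are: {B, C, D, E, F, G, H}.
That is 1 component.

1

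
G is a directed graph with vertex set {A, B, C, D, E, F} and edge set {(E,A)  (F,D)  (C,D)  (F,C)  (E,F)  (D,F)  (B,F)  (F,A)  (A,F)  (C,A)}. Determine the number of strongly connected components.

{A, C, D, F} are all mutually reachable — one SCC of size 4.
{B} is an SCC by itself.
{E} is an SCC by itself.
That gives 3 strongly connected components.

3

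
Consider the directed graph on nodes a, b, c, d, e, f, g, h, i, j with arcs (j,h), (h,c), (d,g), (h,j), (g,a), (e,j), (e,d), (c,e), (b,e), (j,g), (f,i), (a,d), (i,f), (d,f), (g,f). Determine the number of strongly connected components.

{c, e, h, j} are all mutually reachable — one SCC of size 4.
{a, d, g} are all mutually reachable — one SCC of size 3.
{f, i} are all mutually reachable — one SCC of size 2.
{b} is an SCC by itself.
That gives 4 strongly connected components.

4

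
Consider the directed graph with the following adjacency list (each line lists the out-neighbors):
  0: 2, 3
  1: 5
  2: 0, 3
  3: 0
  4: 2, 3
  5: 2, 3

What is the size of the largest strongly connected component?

3

{0, 2, 3} are all mutually reachable — one SCC of size 3.
{4} is an SCC by itself.
{5} is an SCC by itself.
{1} is an SCC by itself.
The largest has 3 vertices.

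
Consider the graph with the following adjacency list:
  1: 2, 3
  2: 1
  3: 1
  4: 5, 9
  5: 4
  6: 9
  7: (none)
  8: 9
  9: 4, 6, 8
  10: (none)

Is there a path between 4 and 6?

From 4 we can reach 4, 5, 6, 8, 9, which includes 6.

Yes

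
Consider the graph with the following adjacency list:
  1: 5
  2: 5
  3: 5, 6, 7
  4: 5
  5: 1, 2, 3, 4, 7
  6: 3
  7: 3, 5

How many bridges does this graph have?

The edges on the cycle 5-3-7-5 are not bridges since each lies on that cycle.
But removing 3-6 disconnects 3 from 6; removing 5-1 disconnects 5 from 1; removing 5-2 disconnects 5 from 2; removing 5-4 disconnects 5 from 4 — these are bridges.
That makes 4 bridges.

4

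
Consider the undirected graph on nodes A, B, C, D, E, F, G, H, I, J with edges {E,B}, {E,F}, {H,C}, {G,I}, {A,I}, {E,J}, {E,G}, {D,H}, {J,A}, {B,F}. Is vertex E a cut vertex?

Yes

Deleting E raises the number of components from 2 to 3, so E is a cut vertex.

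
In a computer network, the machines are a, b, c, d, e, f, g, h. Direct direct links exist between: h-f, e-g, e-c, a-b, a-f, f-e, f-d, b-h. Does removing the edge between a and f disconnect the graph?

No

After removing a-f, the path a-b-h-f still connects them, so the edge is not a bridge.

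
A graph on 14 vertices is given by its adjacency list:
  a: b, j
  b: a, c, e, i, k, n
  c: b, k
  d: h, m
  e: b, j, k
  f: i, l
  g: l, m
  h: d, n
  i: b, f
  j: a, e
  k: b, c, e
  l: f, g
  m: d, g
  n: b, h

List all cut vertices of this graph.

b

Removing b increases the component count from 1 to 2, so b is a cut vertex.
By contrast removing g leaves 1 component; it is not a cut vertex. No other vertex is a cut vertex either.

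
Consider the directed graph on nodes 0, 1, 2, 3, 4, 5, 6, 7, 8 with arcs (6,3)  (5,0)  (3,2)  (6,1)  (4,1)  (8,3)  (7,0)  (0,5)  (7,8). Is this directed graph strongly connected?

No

There is no directed path from 0 to 1, so the graph is not strongly connected.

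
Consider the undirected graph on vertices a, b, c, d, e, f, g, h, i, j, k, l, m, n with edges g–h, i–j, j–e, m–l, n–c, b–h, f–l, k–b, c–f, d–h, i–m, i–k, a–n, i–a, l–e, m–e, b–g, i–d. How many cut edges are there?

0

The edges on the cycle i-a-n-c-f-l-m-i are not bridges since each lies on that cycle.
Every edge lies on some cycle, so there are no bridges.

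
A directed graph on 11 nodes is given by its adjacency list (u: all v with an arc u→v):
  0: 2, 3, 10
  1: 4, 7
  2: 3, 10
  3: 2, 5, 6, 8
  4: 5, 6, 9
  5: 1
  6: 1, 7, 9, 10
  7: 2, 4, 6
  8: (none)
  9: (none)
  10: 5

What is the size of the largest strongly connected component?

{1, 2, 3, 4, 5, 6, 7, 10} are all mutually reachable — one SCC of size 8.
{9} is an SCC by itself.
{8} is an SCC by itself.
{0} is an SCC by itself.
The largest has 8 vertices.

8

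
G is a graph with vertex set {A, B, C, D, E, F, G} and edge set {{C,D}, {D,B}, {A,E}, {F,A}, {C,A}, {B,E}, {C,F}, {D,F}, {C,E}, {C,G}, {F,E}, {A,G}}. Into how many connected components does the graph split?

Starting from A we can reach A, B, C, D, E, F, G. That is one component of size 7.
Total: 1 component.

1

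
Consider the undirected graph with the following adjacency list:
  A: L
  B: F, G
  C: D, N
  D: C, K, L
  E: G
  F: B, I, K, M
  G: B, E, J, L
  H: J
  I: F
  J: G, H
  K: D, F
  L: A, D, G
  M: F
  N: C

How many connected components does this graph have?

1

Starting from A we can reach A, B, C, D, E, F, G, H, I, J, K, L, M, N. That is one component of size 14.
Total: 1 component.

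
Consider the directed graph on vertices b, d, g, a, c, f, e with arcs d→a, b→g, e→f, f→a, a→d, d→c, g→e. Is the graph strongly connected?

No

There is no directed path from g to b, so the graph is not strongly connected.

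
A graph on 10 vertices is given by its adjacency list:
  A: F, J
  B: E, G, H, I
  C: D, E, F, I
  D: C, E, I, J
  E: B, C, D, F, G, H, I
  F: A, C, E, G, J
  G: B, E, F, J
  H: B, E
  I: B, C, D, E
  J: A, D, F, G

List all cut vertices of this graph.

Removing F, for instance, still leaves 1 component. No single vertex removal increases the component count — the graph has no articulation points.

none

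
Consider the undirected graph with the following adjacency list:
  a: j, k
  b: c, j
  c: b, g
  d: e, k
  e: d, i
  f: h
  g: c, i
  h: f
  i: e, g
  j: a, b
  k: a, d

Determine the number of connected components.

Starting from f we can reach f, h. That is one component of size 2.
Starting from a we can reach a, b, c, d, e, g, i, j, k. That is one component of size 9.
Total: 2 components.

2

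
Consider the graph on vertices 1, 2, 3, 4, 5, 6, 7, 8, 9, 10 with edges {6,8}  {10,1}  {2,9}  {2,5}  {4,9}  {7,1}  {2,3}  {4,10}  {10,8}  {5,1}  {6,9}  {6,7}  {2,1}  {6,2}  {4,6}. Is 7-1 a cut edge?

After removing 7-1, the path 7-6-2-1 still connects them, so the edge is not a bridge.

No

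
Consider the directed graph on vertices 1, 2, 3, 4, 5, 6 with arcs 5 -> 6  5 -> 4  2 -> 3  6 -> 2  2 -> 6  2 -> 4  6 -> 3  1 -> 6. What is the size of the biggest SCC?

2

{2, 6} are all mutually reachable — one SCC of size 2.
{5} is an SCC by itself.
{1} is an SCC by itself.
{4} is an SCC by itself.
{3} is an SCC by itself.
The largest has 2 vertices.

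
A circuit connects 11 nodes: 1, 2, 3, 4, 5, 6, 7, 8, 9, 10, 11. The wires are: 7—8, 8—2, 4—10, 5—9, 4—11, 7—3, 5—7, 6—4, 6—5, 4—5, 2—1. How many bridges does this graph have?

8

The edges on the cycle 6-4-5-6 are not bridges since each lies on that cycle.
But removing 7—8 disconnects 7 from 8; removing 5—7 disconnects 5 from 7; removing 5—9 disconnects 5 from 9; removing 1—2 disconnects 1 from 2 — these are bridges.
In total 8 edges are bridges.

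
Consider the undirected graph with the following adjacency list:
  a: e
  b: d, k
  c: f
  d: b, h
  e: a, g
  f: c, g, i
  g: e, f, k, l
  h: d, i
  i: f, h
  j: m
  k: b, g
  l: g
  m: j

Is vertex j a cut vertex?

Deleting j leaves 2 components (was 2), so j is not a cut vertex.

No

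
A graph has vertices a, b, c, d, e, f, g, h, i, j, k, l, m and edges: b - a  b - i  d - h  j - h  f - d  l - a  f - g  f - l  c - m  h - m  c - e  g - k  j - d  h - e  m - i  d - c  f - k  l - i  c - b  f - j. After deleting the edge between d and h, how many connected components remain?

1

d and h are still connected via d-j-h, so the component count stays at 1.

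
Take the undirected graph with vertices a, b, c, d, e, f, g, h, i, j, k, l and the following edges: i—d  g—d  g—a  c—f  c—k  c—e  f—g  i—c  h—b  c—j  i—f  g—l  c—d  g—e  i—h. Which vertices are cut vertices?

Removing c increases the component count from 1 to 3, so c is a cut vertex.
Removing g increases the component count from 1 to 3, so g is a cut vertex.
Removing h increases the component count from 1 to 2, so h is a cut vertex.
Likewise i is a cut vertex.
By contrast removing j leaves 1 component; it is not a cut vertex. No other vertex is a cut vertex either.

c, g, h, i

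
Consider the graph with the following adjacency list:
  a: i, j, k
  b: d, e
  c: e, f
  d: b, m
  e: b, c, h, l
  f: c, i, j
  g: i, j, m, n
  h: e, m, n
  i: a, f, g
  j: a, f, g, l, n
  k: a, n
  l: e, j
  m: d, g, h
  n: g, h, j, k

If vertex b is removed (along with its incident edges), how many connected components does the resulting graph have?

1

With b gone, the remaining components are: {a, c, d, e, f, g, h, i, j, k, l, m, n}.
That is 1 component.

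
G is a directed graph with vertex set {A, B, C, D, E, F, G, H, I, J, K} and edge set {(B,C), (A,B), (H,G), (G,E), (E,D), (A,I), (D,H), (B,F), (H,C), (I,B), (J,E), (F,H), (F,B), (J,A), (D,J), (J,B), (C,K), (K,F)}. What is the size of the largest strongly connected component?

11

{A, B, C, D, E, F, G, H, I, J, K} are all mutually reachable — one SCC of size 11.
The largest has 11 vertices.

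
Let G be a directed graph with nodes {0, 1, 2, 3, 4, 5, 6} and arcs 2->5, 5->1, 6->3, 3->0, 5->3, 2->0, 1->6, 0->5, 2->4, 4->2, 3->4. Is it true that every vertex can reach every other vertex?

Yes

From 0 we can reach every vertex (0, 1, 2, 3, 4, 5, 6), and every vertex can reach 0 (0, 1, 2, 3, 4, 5, 6). So the whole graph is one strongly connected component.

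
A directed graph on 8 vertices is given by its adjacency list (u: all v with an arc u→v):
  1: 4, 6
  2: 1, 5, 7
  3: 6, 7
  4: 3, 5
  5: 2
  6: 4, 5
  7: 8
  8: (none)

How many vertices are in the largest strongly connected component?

6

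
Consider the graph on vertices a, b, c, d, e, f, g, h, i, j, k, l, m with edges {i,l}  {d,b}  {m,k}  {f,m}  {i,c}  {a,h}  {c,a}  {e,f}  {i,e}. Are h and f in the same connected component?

From h we can reach a, c, e, f, h, i, k, l, m, which includes f.

Yes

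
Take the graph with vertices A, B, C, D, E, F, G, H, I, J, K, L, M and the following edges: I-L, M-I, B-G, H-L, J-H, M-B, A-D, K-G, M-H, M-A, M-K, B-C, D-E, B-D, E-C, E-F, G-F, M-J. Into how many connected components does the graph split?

Starting from A we can reach A, B, C, D, E, F, G, H, I, J, K, L, M. That is one component of size 13.
Total: 1 component.

1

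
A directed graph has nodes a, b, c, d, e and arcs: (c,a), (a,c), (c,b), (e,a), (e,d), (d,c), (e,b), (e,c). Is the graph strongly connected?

There is no directed path from b to e, so the graph is not strongly connected.

No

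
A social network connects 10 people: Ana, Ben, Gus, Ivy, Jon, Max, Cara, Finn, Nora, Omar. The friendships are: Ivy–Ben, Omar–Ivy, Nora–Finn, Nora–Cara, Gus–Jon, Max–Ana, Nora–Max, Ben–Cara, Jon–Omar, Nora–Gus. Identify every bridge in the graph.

Ana-Max, Finn-Nora, Max-Nora

The edges on the cycle Nora-Gus-Jon-Omar-Ivy-Ben-Cara-Nora are not bridges since each lies on that cycle.
But removing Nora–Max disconnects Nora from Max; removing Ana–Max disconnects Ana from Max; removing Nora–Finn disconnects Nora from Finn — these are bridges.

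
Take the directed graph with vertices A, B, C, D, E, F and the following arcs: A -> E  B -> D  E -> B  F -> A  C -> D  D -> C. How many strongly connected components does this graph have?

5

{C, D} are all mutually reachable — one SCC of size 2.
{A} is an SCC by itself.
{B} is an SCC by itself.
{E} is an SCC by itself.
{F} is an SCC by itself.
That gives 5 strongly connected components.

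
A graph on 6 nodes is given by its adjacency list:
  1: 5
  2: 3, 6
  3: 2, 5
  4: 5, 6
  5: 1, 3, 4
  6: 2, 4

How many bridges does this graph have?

The edges on the cycle 6-2-3-5-4-6 are not bridges since each lies on that cycle.
But removing 5-1 disconnects 5 from 1 — this is a bridge.

1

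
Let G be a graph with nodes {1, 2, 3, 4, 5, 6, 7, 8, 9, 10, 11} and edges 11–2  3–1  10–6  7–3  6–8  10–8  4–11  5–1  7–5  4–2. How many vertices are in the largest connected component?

4

9 is isolated — a component by itself.
Starting from 2 we can reach 2, 4, 11. That is one component of size 3.
Starting from 6 we can reach 6, 8, 10. That is one component of size 3.
Starting from 1 we can reach 1, 3, 5, 7. That is one component of size 4.
The largest has 4 vertices.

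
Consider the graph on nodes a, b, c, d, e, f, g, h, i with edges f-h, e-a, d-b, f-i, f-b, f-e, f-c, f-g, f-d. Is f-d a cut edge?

No

After removing f-d, the path f-b-d still connects them, so the edge is not a bridge.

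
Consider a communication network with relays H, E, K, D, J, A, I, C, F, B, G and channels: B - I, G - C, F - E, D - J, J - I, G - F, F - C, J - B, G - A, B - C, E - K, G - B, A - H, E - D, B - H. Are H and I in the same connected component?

From H we can reach A, B, C, D, E, F, G, H, I, J, K, which includes I.

Yes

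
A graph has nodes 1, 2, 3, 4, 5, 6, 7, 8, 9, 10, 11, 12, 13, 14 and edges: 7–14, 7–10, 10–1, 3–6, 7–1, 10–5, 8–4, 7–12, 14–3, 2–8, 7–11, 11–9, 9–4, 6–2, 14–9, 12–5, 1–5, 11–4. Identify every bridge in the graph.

none

The edges on the cycle 7-10-1-7 are not bridges since each lies on that cycle.
Every edge lies on some cycle, so there are no bridges.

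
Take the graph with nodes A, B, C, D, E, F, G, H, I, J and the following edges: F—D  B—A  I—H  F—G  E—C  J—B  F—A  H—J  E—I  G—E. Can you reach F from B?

From B we can reach A, B, C, D, E, F, G, H, I, J, which includes F.

Yes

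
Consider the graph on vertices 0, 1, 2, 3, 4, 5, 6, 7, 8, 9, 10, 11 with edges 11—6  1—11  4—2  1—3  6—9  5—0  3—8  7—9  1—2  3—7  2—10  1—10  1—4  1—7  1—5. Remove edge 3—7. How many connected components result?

1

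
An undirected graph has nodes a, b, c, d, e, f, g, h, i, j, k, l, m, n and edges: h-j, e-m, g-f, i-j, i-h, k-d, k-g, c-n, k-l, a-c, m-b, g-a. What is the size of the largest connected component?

8

Starting from b we can reach b, e, m. That is one component of size 3.
Starting from h we can reach h, i, j. That is one component of size 3.
Starting from a we can reach a, c, d, f, g, k, l, n. That is one component of size 8.
The largest has 8 vertices.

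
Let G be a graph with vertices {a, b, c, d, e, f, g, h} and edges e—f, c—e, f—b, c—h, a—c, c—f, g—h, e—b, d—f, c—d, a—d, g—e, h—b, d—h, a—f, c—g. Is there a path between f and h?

From f we can reach a, b, c, d, e, f, g, h, which includes h.

Yes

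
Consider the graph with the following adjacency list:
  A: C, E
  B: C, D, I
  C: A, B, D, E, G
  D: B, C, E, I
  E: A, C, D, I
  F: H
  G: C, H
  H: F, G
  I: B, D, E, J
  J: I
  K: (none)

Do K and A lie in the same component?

No

The component containing K is {K}, and A is not in it.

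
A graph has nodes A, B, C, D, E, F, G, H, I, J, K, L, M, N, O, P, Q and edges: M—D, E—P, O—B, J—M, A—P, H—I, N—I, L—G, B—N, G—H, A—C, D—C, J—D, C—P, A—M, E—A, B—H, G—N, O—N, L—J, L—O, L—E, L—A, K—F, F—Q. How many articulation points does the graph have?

2

Removing F increases the component count from 2 to 3, so F is a cut vertex.
Removing L increases the component count from 2 to 3, so L is a cut vertex.
By contrast removing C leaves 2 components; it is not a cut vertex. No other vertex is a cut vertex either.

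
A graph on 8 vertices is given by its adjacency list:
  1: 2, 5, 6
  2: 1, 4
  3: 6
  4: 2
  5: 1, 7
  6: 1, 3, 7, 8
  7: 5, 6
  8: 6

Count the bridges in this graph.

4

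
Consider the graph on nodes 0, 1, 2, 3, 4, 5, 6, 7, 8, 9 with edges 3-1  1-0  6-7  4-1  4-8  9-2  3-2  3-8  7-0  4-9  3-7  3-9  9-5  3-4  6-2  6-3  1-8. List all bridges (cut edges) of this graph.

5-9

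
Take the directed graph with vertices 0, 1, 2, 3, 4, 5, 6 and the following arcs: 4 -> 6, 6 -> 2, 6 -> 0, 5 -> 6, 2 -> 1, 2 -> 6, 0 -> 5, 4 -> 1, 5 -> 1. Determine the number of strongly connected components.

{0, 2, 5, 6} are all mutually reachable — one SCC of size 4.
{3} is an SCC by itself.
{1} is an SCC by itself.
{4} is an SCC by itself.
That gives 4 strongly connected components.

4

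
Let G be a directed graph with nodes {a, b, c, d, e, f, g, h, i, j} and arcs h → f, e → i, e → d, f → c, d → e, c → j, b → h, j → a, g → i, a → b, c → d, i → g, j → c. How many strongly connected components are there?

3

{a, b, c, f, h, j} are all mutually reachable — one SCC of size 6.
{g, i} are all mutually reachable — one SCC of size 2.
{d, e} are all mutually reachable — one SCC of size 2.
That gives 3 strongly connected components.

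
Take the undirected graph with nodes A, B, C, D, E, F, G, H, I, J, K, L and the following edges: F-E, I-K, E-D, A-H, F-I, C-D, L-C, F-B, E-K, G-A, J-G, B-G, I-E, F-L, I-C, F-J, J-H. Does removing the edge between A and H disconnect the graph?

No

After removing A-H, the path A-G-J-H still connects them, so the edge is not a bridge.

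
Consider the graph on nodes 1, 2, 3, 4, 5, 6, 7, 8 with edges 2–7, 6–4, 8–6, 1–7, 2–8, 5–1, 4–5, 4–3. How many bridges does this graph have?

1

The edges on the cycle 2-8-6-4-5-1-7-2 are not bridges since each lies on that cycle.
But removing 4–3 disconnects 4 from 3 — this is a bridge.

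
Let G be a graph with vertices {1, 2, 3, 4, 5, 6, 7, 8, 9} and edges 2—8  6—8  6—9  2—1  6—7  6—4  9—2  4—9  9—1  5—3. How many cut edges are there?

2

The edges on the cycle 9-2-1-9 are not bridges since each lies on that cycle.
But removing 6—7 disconnects 6 from 7; removing 3—5 disconnects 3 from 5 — these are bridges.
That makes 2 bridges.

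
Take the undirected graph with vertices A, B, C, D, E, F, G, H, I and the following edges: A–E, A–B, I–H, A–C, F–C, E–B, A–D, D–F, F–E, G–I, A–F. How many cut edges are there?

2

The edges on the cycle A-D-F-C-A are not bridges since each lies on that cycle.
But removing G–I disconnects G from I; removing H–I disconnects H from I — these are bridges.
That makes 2 bridges.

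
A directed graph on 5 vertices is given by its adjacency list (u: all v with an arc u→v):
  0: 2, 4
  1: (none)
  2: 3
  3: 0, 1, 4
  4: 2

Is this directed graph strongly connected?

No

There is no directed path from 1 to 3, so the graph is not strongly connected.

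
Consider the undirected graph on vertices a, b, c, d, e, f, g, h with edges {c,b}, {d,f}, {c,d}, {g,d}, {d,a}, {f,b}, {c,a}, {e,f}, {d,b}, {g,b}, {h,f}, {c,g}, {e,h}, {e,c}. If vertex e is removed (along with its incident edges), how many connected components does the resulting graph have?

1

With e gone, the remaining components are: {a, b, c, d, f, g, h}.
That is 1 component.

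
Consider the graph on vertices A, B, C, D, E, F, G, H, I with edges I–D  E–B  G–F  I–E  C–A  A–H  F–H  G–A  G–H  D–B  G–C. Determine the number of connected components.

Starting from B we can reach B, D, E, I. That is one component of size 4.
Starting from A we can reach A, C, F, G, H. That is one component of size 5.
Total: 2 components.

2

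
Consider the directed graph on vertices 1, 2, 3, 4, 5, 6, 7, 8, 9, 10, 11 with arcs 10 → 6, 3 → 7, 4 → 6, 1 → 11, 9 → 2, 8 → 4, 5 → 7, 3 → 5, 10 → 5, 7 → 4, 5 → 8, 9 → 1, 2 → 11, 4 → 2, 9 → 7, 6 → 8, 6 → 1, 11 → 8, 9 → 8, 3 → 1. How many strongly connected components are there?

{1, 2, 4, 6, 8, 11} are all mutually reachable — one SCC of size 6.
{10} is an SCC by itself.
{5} is an SCC by itself.
{3} is an SCC by itself.
{9} is an SCC by itself.
(and 1 more singleton SCC)
That gives 6 strongly connected components.

6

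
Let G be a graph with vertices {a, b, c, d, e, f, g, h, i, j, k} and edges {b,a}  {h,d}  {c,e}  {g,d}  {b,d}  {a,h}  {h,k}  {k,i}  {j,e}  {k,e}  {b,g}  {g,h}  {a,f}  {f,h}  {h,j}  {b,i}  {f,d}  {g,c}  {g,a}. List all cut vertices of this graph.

Removing d, for instance, still leaves 1 component. No single vertex removal increases the component count — the graph has no articulation points.

none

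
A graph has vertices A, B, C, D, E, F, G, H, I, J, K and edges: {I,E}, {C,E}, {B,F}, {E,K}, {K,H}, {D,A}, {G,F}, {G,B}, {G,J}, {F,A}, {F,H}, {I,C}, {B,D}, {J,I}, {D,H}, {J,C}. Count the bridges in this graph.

0

The edges on the cycle G-J-I-C-E-K-H-F-G are not bridges since each lies on that cycle.
Every edge lies on some cycle, so there are no bridges.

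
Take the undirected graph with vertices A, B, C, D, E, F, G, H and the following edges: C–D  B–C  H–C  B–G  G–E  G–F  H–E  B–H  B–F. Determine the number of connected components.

2

A is isolated — a component by itself.
Starting from B we can reach B, C, D, E, F, G, H. That is one component of size 7.
Total: 2 components.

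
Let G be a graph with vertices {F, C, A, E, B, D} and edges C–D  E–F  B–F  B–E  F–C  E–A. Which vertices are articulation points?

C, E, F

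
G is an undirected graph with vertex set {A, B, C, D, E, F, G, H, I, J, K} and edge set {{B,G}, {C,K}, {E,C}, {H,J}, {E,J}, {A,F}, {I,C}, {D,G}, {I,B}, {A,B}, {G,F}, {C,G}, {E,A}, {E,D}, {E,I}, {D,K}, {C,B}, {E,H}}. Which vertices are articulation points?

Removing E increases the component count from 1 to 2, so E is a cut vertex.
By contrast removing H leaves 1 component; it is not a cut vertex. No other vertex is a cut vertex either.

E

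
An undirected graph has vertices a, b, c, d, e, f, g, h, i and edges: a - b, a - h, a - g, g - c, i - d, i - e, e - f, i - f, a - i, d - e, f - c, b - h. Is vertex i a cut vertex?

No

Deleting i leaves 1 component (was 1) (its neighbors a, d, e, f remain connected to each other), so i is not a cut vertex.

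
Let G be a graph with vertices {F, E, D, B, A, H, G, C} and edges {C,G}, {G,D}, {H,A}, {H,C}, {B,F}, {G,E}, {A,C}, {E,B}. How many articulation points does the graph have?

4

Removing B increases the component count from 1 to 2, so B is a cut vertex.
Removing C increases the component count from 1 to 2, so C is a cut vertex.
Removing E increases the component count from 1 to 2, so E is a cut vertex.
Likewise G is a cut vertex.
By contrast removing D leaves 1 component; it is not a cut vertex. No other vertex is a cut vertex either.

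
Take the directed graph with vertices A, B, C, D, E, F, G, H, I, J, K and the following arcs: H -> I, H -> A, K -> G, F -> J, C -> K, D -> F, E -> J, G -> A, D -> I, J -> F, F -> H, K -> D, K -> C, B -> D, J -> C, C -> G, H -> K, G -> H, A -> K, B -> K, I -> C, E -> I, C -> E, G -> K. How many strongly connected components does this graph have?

2

{A, C, D, E, F, G, H, I, J, K} are all mutually reachable — one SCC of size 10.
{B} is an SCC by itself.
That gives 2 strongly connected components.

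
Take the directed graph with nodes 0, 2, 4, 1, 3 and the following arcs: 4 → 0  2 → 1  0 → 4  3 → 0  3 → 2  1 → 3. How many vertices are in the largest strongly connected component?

{1, 2, 3} are all mutually reachable — one SCC of size 3.
{0, 4} are all mutually reachable — one SCC of size 2.
The largest has 3 vertices.

3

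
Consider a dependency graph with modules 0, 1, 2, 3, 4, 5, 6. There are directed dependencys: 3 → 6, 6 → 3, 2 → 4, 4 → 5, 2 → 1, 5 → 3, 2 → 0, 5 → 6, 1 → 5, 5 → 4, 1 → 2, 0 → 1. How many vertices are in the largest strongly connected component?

3

{0, 1, 2} are all mutually reachable — one SCC of size 3.
{4, 5} are all mutually reachable — one SCC of size 2.
{3, 6} are all mutually reachable — one SCC of size 2.
The largest has 3 vertices.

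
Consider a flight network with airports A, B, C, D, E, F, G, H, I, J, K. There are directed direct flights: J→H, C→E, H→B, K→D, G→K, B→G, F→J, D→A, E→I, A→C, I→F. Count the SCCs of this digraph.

1

{A, B, C, D, E, F, G, H, I, J, K} are all mutually reachable — one SCC of size 11.
That gives 1 strongly connected component.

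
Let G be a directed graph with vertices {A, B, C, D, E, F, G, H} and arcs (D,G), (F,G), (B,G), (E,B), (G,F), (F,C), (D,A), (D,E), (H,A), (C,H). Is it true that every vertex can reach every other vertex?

There is no directed path from H to F, so the graph is not strongly connected.

No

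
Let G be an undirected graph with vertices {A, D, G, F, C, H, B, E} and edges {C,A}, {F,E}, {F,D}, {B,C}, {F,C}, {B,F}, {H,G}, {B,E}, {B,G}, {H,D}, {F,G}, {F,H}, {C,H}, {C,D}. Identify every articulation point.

C

Removing C increases the component count from 1 to 2, so C is a cut vertex.
By contrast removing A leaves 1 component; it is not a cut vertex. No other vertex is a cut vertex either.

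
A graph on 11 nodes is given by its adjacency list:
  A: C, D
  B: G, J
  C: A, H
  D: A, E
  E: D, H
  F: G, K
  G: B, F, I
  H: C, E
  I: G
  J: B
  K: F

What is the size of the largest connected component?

6

Starting from A we can reach A, C, D, E, H. That is one component of size 5.
Starting from B we can reach B, F, G, I, J, K. That is one component of size 6.
The largest has 6 vertices.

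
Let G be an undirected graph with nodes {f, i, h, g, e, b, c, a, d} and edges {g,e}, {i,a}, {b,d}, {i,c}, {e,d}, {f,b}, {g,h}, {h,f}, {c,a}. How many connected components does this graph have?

2

Starting from a we can reach a, c, i. That is one component of size 3.
Starting from b we can reach b, d, e, f, g, h. That is one component of size 6.
Total: 2 components.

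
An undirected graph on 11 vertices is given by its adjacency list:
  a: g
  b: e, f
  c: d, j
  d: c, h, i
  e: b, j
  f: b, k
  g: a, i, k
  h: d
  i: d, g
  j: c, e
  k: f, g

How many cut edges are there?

The edges on the cycle b-f-k-g-i-d-c-j-e-b are not bridges since each lies on that cycle.
But removing a-g disconnects a from g; removing h-d disconnects h from d — these are bridges.
That makes 2 bridges.

2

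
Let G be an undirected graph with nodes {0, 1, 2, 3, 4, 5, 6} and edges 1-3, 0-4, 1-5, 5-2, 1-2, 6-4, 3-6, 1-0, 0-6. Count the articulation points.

1

Removing 1 increases the component count from 1 to 2, so 1 is a cut vertex.
By contrast removing 0 leaves 1 component; it is not a cut vertex. No other vertex is a cut vertex either.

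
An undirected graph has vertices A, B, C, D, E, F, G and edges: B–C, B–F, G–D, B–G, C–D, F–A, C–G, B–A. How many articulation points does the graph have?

1

Removing B increases the component count from 2 to 3, so B is a cut vertex.
By contrast removing G leaves 2 components; it is not a cut vertex. No other vertex is a cut vertex either.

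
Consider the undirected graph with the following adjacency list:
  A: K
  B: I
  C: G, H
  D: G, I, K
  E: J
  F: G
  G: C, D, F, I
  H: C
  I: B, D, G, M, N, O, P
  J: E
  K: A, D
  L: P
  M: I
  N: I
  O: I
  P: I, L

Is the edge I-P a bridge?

Removing I-P leaves no path between I and P: the component count goes from 2 to 3. So it is a bridge.

Yes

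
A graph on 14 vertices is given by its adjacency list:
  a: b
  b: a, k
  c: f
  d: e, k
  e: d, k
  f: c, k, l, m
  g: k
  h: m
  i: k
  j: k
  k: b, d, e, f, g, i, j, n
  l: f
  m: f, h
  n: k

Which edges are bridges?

The edges on the cycle e-d-k-e are not bridges since each lies on that cycle.
But removing g-k disconnects g from k; removing k-b disconnects k from b; removing k-f disconnects k from f; removing c-f disconnects c from f — these are bridges.
In total 11 edges are bridges.

a-b, b-k, c-f, f-k, f-l, f-m, g-k, h-m, i-k, j-k, k-n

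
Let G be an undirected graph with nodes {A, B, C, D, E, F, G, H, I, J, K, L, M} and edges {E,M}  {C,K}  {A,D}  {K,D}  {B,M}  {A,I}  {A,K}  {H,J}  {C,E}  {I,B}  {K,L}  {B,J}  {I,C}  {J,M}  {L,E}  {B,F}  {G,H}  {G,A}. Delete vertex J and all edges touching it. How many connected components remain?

1

With J gone, the remaining components are: {A, B, C, D, E, F, G, H, I, K, L, M}.
That is 1 component.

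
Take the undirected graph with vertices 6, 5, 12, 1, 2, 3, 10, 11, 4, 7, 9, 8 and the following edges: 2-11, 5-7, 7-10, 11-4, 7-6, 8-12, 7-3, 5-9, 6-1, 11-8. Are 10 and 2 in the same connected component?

The component containing 10 is {1, 3, 5, 6, 7, 9, 10}, and 2 is not in it.

No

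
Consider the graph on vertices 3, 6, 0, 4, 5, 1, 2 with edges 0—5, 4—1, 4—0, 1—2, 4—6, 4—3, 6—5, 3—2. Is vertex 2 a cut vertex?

No

Deleting 2 leaves 1 component (was 1) (its neighbors 1, 3 remain connected to each other), so 2 is not a cut vertex.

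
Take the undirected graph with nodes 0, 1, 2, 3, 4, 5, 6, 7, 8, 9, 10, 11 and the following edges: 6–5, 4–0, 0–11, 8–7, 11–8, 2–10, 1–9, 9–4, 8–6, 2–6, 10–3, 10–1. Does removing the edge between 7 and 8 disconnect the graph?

Removing 7–8 leaves no path between 7 and 8: the component count goes from 1 to 2. So it is a bridge.

Yes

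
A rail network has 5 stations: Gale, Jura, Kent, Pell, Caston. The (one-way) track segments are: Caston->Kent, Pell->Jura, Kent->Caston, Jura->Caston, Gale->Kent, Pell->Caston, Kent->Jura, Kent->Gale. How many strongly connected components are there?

{Gale, Jura, Kent, Caston} are all mutually reachable — one SCC of size 4.
{Pell} is an SCC by itself.
That gives 2 strongly connected components.

2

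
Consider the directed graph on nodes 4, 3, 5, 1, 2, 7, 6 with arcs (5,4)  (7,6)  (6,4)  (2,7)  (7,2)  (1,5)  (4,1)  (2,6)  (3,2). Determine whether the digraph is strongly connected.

No

There is no directed path from 2 to 3, so the graph is not strongly connected.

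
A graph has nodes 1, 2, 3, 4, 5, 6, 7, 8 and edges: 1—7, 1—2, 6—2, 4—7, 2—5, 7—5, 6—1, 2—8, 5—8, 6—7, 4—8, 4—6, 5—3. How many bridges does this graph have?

The edges on the cycle 6-1-7-6 are not bridges since each lies on that cycle.
But removing 5—3 disconnects 5 from 3 — this is a bridge.

1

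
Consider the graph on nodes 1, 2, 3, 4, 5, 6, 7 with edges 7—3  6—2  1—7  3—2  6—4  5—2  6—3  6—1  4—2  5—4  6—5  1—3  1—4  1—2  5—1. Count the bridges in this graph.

The edges on the cycle 5-1-7-3-2-5 are not bridges since each lies on that cycle.
Every edge lies on some cycle, so there are no bridges.

0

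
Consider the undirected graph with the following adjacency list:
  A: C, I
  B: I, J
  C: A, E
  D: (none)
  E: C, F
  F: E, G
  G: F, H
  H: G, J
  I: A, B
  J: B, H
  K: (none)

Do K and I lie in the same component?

The component containing K is {K}, and I is not in it.

No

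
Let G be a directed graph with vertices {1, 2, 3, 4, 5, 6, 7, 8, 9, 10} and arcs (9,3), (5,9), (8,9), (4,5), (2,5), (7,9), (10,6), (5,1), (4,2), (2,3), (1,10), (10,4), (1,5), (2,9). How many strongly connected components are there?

6

{1, 2, 4, 5, 10} are all mutually reachable — one SCC of size 5.
{9} is an SCC by itself.
{7} is an SCC by itself.
{3} is an SCC by itself.
{6} is an SCC by itself.
(and 1 more singleton SCC)
That gives 6 strongly connected components.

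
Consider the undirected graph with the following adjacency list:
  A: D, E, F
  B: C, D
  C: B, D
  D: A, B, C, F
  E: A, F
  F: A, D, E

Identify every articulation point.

D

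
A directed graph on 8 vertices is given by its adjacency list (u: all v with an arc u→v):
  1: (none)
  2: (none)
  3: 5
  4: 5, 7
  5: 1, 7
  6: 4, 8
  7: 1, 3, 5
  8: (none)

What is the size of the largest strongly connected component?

{3, 5, 7} are all mutually reachable — one SCC of size 3.
{8} is an SCC by itself.
{2} is an SCC by itself.
{4} is an SCC by itself.
{1} is an SCC by itself.
(and 1 more singleton SCC)
The largest has 3 vertices.

3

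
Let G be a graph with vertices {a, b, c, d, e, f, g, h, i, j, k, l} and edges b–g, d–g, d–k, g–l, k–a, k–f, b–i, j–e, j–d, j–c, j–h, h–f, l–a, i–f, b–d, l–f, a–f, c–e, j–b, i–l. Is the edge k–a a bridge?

After removing k–a, the path k-f-a still connects them, so the edge is not a bridge.

No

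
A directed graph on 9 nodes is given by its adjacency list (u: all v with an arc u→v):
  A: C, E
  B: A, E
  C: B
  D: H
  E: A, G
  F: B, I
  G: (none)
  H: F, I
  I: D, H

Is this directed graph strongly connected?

There is no directed path from G to A, so the graph is not strongly connected.

No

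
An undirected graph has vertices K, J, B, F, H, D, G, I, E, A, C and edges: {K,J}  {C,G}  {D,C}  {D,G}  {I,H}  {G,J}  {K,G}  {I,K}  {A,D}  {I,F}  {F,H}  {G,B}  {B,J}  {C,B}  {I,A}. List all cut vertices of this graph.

Removing I increases the component count from 2 to 3, so I is a cut vertex.
By contrast removing F leaves 2 components; it is not a cut vertex. No other vertex is a cut vertex either.

I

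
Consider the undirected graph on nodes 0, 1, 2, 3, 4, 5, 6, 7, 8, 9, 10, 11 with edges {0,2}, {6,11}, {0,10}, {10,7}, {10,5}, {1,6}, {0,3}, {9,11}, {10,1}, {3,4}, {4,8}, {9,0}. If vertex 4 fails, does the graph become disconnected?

Deleting 4 raises the number of components from 1 to 2, so 4 is a cut vertex.

Yes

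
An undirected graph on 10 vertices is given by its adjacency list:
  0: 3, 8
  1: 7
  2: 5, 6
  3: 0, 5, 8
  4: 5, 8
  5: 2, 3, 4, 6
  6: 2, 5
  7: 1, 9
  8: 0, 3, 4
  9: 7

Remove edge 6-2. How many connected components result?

2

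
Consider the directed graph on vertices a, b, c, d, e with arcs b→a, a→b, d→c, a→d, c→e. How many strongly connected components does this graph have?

4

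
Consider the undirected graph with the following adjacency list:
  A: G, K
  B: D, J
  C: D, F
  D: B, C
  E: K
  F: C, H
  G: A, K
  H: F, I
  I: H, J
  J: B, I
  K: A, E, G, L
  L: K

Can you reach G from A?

From A we can reach A, E, G, K, L, which includes G.

Yes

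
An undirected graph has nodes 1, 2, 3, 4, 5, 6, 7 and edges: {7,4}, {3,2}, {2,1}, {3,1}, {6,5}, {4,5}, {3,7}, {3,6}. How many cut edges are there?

0

The edges on the cycle 3-2-1-3 are not bridges since each lies on that cycle.
Every edge lies on some cycle, so there are no bridges.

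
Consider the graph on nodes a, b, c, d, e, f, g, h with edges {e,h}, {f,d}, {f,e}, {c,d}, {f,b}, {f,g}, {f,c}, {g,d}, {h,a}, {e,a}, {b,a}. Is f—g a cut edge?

After removing f—g, the path f-d-g still connects them, so the edge is not a bridge.

No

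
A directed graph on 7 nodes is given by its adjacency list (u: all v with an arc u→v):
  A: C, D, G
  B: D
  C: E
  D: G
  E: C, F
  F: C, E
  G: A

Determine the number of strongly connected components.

{C, E, F} are all mutually reachable — one SCC of size 3.
{A, D, G} are all mutually reachable — one SCC of size 3.
{B} is an SCC by itself.
That gives 3 strongly connected components.

3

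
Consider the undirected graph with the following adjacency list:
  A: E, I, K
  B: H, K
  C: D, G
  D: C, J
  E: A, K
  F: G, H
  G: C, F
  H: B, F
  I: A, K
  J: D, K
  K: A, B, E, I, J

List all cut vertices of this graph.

K

Removing K increases the component count from 1 to 2, so K is a cut vertex.
By contrast removing F leaves 1 component; it is not a cut vertex. No other vertex is a cut vertex either.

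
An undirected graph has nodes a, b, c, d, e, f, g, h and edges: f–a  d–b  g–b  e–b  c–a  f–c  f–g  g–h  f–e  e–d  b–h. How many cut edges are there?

The edges on the cycle f-c-a-f are not bridges since each lies on that cycle.
Every edge lies on some cycle, so there are no bridges.

0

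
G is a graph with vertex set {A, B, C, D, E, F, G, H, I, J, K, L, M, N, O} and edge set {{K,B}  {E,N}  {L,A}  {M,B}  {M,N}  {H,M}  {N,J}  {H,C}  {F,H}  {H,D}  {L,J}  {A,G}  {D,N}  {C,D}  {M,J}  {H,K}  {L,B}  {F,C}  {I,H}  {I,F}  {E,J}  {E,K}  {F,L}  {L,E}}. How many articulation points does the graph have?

Removing A increases the component count from 2 to 3, so A is a cut vertex.
Removing L increases the component count from 2 to 3, so L is a cut vertex.
By contrast removing C leaves 2 components; it is not a cut vertex. No other vertex is a cut vertex either.

2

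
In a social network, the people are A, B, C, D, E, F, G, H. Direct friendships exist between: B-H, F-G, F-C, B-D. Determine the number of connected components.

4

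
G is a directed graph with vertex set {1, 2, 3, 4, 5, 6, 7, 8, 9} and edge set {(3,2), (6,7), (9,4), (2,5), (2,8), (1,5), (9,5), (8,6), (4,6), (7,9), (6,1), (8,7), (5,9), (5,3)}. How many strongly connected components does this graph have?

1

{1, 2, 3, 4, 5, 6, 7, 8, 9} are all mutually reachable — one SCC of size 9.
That gives 1 strongly connected component.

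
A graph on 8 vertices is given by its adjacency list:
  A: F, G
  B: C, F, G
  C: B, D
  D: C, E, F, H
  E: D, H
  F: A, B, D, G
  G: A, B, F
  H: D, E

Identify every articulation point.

Removing D increases the component count from 1 to 2, so D is a cut vertex.
By contrast removing H leaves 1 component; it is not a cut vertex. No other vertex is a cut vertex either.

D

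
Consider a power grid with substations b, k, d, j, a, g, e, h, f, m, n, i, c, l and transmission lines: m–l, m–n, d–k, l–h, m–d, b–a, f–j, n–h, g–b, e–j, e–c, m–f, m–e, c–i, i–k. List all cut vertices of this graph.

b, m

Removing b increases the component count from 2 to 3, so b is a cut vertex.
Removing m increases the component count from 2 to 3, so m is a cut vertex.
By contrast removing g leaves 2 components; it is not a cut vertex. No other vertex is a cut vertex either.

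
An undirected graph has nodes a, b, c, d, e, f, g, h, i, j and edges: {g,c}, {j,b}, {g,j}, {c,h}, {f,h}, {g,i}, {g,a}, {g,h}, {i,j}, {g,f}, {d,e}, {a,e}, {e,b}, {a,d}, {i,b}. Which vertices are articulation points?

g

Removing g increases the component count from 1 to 2, so g is a cut vertex.
By contrast removing b leaves 1 component; it is not a cut vertex. No other vertex is a cut vertex either.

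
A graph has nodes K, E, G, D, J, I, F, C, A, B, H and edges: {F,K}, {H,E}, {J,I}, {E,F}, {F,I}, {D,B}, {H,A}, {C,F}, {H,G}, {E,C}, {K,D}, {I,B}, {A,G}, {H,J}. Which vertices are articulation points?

H

Removing H increases the component count from 1 to 2, so H is a cut vertex.
By contrast removing E leaves 1 component; it is not a cut vertex. No other vertex is a cut vertex either.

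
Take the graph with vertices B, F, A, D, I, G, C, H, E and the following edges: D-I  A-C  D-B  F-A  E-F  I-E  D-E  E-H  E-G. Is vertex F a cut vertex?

Yes

Deleting F raises the number of components from 1 to 2, so F is a cut vertex.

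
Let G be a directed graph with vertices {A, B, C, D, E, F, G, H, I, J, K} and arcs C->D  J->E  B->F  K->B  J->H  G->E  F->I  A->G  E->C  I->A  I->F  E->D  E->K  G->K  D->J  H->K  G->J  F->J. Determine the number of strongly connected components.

1

{A, B, C, D, E, F, G, H, I, J, K} are all mutually reachable — one SCC of size 11.
That gives 1 strongly connected component.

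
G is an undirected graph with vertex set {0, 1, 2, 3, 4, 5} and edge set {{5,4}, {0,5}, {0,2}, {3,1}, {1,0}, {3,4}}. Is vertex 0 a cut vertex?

Yes

Deleting 0 raises the number of components from 1 to 2, so 0 is a cut vertex.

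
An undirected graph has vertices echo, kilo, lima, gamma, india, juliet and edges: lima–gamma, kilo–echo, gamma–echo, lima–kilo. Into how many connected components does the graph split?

3

juliet is isolated — a component by itself.
india is isolated — a component by itself.
Starting from echo we can reach echo, kilo, lima, gamma. That is one component of size 4.
Total: 3 components.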